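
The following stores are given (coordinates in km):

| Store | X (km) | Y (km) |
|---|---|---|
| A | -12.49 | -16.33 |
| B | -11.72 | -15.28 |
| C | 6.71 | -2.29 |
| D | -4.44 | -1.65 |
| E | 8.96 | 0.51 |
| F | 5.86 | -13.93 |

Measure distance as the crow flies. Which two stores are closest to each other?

Pairwise distances:
A–B: √((0.77)² + (1.05)²) = √(0.5929 + 1.1025) = 1.30 km
C–E: √((2.25)² + (2.80)²) = √(5.0625 + 7.8400) = 3.59 km
C–D: √((-11.15)² + (0.64)²) = √(124.3225 + 0.4096) = 11.17 km
C–F: √((-0.85)² + (-11.64)²) = √(0.7225 + 135.4896) = 11.67 km
D–E: √((13.40)² + (2.16)²) = √(179.5600 + 4.6656) = 13.57 km
E–F: √((-3.10)² + (-14.44)²) = √(9.6100 + 208.5136) = 14.77 km
B–D: √((7.28)² + (13.63)²) = √(52.9984 + 185.7769) = 15.45 km
D–F: √((10.30)² + (-12.28)²) = √(106.0900 + 150.7984) = 16.03 km
A–D: √((8.05)² + (14.68)²) = √(64.8025 + 215.5024) = 16.74 km
B–F: √((17.58)² + (1.35)²) = √(309.0564 + 1.8225) = 17.63 km
A–F: √((18.35)² + (2.40)²) = √(336.7225 + 5.7600) = 18.51 km
B–C: √((18.43)² + (12.99)²) = √(339.6649 + 168.7401) = 22.55 km
A–C: √((19.20)² + (14.04)²) = √(368.6400 + 197.1216) = 23.79 km
B–E: √((20.68)² + (15.79)²) = √(427.6624 + 249.3241) = 26.02 km
A–E: √((21.45)² + (16.84)²) = √(460.1025 + 283.5856) = 27.27 km
Closest pair: A–B at 1.30 km.

A and B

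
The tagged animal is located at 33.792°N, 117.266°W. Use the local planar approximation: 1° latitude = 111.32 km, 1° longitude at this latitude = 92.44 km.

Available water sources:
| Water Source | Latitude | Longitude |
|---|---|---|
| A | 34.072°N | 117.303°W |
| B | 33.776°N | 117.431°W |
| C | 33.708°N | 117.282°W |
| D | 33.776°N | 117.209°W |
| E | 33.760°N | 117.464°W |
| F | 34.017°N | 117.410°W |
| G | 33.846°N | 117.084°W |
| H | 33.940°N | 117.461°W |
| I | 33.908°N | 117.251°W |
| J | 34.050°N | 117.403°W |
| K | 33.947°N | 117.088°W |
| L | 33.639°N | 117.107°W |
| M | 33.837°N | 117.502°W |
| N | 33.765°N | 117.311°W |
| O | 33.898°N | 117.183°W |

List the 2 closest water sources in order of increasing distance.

Distances from 33.792°N, 117.266°W:
A: √((0.280·111.32)² + (-0.037·92.44)²) = √(971.54396 + 11.69832) = 31.357 km
B: √((-0.016·111.32)² + (-0.165·92.44)²) = √(3.17239 + 232.64181) = 15.356 km
C: √((-0.084·111.32)² + (-0.016·92.44)²) = √(87.43896 + 2.18756) = 9.467 km
D: √((-0.016·111.32)² + (0.057·92.44)²) = √(3.17239 + 27.76320) = 5.562 km
E: √((-0.032·111.32)² + (-0.198·92.44)²) = √(12.68955 + 335.00420) = 18.647 km
F: √((0.225·111.32)² + (-0.144·92.44)²) = √(627.35221 + 177.19231) = 28.364 km
G: √((0.054·111.32)² + (0.182·92.44)²) = √(36.13549 + 283.04967) = 17.866 km
H: √((0.148·111.32)² + (-0.195·92.44)²) = √(271.43749 + 324.92947) = 24.421 km
I: √((0.116·111.32)² + (0.015·92.44)²) = √(166.74867 + 1.92266) = 12.987 km
J: √((0.258·111.32)² + (-0.137·92.44)²) = √(824.87057 + 160.38399) = 31.389 km
K: √((0.155·111.32)² + (0.178·92.44)²) = √(297.72122 + 270.74465) = 23.843 km
L: √((-0.153·111.32)² + (0.159·92.44)²) = √(290.08766 + 216.03003) = 22.497 km
M: √((0.045·111.32)² + (-0.236·92.44)²) = √(25.09409 + 475.93087) = 22.384 km
N: √((-0.027·111.32)² + (-0.045·92.44)²) = √(9.03387 + 17.30394) = 5.132 km
O: √((0.106·111.32)² + (0.083·92.44)²) = √(139.23811 + 58.86756) = 14.075 km
Sorted: N (5.132 km) < D (5.562 km) < C (9.467 km) < I (12.987 km) < …

N, D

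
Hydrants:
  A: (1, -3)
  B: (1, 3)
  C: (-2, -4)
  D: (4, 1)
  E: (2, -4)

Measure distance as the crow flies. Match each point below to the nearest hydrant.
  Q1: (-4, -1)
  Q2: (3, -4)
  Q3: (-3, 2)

Q1 at (-4, -1):
  A: √((5)² + (-2)²) = √(25.00000 + 4.00000) = 5.385
  B: √((5)² + (4)²) = √(25.00000 + 16.00000) = 6.403
  C: √((2)² + (-3)²) = √(4.00000 + 9.00000) = 3.606
  D: √((8)² + (2)²) = √(64.00000 + 4.00000) = 8.246
  E: √((6)² + (-3)²) = √(36.00000 + 9.00000) = 6.708
  → nearest: C (3.606)
Q2 at (3, -4):
  A: √((-2)² + (1)²) = √(4.00000 + 1.00000) = 2.236
  B: √((-2)² + (7)²) = √(4.00000 + 49.00000) = 7.280
  C: √((-5)² + (0)²) = √(25.00000 + 0.00000) = 5.000
  D: √((1)² + (5)²) = √(1.00000 + 25.00000) = 5.099
  E: √((-1)² + (0)²) = √(1.00000 + 0.00000) = 1.000
  → nearest: E (1.000)
Q3 at (-3, 2):
  A: √((4)² + (-5)²) = √(16.00000 + 25.00000) = 6.403
  B: √((4)² + (1)²) = √(16.00000 + 1.00000) = 4.123
  C: √((1)² + (-6)²) = √(1.00000 + 36.00000) = 6.083
  D: √((7)² + (-1)²) = √(49.00000 + 1.00000) = 7.071
  E: √((5)² + (-6)²) = √(25.00000 + 36.00000) = 7.810
  → nearest: B (4.123)

Q1→C; Q2→E; Q3→B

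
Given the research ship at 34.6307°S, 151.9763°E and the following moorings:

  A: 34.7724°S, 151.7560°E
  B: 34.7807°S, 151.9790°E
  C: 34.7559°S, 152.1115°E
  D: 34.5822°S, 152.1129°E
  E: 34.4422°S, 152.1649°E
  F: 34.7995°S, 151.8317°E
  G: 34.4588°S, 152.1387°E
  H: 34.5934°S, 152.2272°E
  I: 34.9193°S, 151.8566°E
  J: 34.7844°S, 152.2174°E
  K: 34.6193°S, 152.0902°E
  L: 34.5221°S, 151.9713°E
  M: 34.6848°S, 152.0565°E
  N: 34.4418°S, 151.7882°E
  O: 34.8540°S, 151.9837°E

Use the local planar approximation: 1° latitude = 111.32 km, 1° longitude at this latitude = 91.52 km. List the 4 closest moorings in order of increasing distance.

M, K, L, D

Distances from 34.6307°S, 151.9763°E:
A: 25.5992 km
B: 16.6998 km
C: 18.6374 km
D: 13.6176 km
E: 27.1708 km
F: 22.9832 km
G: 24.2299 km
H: 23.3348 km
I: 33.9434 km
J: 27.9219 km
K: 10.5011 km
L: 12.0980 km
M: 9.4944 km
N: 27.1762 km
O: 24.8670 km
Sorted: M (9.4944 km) < K (10.5011 km) < L (12.0980 km) < D (13.6176 km) < B (16.6998 km) < C (18.6374 km) < …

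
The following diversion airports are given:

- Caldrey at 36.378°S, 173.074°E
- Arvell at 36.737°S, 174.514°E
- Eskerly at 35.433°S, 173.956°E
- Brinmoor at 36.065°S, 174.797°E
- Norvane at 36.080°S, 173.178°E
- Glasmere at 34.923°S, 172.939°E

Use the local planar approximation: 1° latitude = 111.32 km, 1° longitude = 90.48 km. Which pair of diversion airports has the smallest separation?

Caldrey and Norvane

Pairwise distances:
Caldrey–Arvell: √((-0.359·111.32)² + (1.440·90.48)²) = √(1597.11170 + 16975.79680) = 136.282 km
Caldrey–Eskerly: √((0.945·111.32)² + (0.882·90.48)²) = √(11066.49297 + 6368.57627) = 132.042 km
Caldrey–Brinmoor: √((0.313·111.32)² + (1.723·90.48)²) = √(1214.04580 + 24303.88708) = 159.743 km
Caldrey–Norvane: √((0.298·111.32)² + (0.104·90.48)²) = √(1100.47181 + 88.54659) = 34.482 km
Caldrey–Glasmere: √((1.455·111.32)² + (-0.135·90.48)²) = √(26234.47526 + 149.20134) = 162.431 km
Arvell–Eskerly: √((1.304·111.32)² + (-0.558·90.48)²) = √(21071.79721 + 2549.02199) = 153.691 km
Arvell–Brinmoor: √((0.672·111.32)² + (0.283·90.48)²) = √(5596.09323 + 655.65904) = 79.068 km
Arvell–Norvane: √((0.657·111.32)² + (-1.336·90.48)²) = √(5349.05587 + 14612.28385) = 141.285 km
Arvell–Glasmere: √((1.814·111.32)² + (-1.575·90.48)²) = √(40777.53421 + 20307.96004) = 247.155 km
Eskerly–Brinmoor: √((-0.632·111.32)² + (0.841·90.48)²) = √(4949.71909 + 5790.24814) = 103.634 km
Eskerly–Norvane: √((-0.647·111.32)² + (-0.778·90.48)²) = √(5187.46234 + 4955.23640) = 100.711 km
Eskerly–Glasmere: √((0.510·111.32)² + (-1.017·90.48)²) = √(3223.19624 + 8467.34177) = 108.123 km
Brinmoor–Norvane: √((-0.015·111.32)² + (-1.619·90.48)²) = √(2.78823 + 21458.47633) = 146.497 km
Brinmoor–Glasmere: √((1.142·111.32)² + (-1.858·90.48)²) = √(16161.38600 + 28261.59075) = 210.768 km
Norvane–Glasmere: √((1.157·111.32)² + (-0.239·90.48)²) = √(16588.72903 + 467.62852) = 130.600 km
Closest pair: Caldrey–Norvane at 34.482 km.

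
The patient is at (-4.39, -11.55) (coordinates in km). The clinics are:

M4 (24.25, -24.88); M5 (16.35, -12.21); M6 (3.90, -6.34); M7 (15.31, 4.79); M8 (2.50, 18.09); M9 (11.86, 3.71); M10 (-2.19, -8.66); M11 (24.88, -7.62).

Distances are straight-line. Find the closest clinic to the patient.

Distances from (-4.39, -11.55):
M4: √((28.64)² + (-13.33)²) = √(820.2496 + 177.6889) = 31.59 km
M5: √((20.74)² + (-0.66)²) = √(430.1476 + 0.4356) = 20.75 km
M6: √((8.29)² + (5.21)²) = √(68.7241 + 27.1441) = 9.79 km
M7: √((19.70)² + (16.34)²) = √(388.0900 + 266.9956) = 25.59 km
M8: √((6.89)² + (29.64)²) = √(47.4721 + 878.5296) = 30.43 km
M9: √((16.25)² + (15.26)²) = √(264.0625 + 232.8676) = 22.29 km
M10: √((2.20)² + (2.89)²) = √(4.8400 + 8.3521) = 3.63 km
M11: √((29.27)² + (3.93)²) = √(856.7329 + 15.4449) = 29.53 km
Minimum: M10 at 3.63 km.

M10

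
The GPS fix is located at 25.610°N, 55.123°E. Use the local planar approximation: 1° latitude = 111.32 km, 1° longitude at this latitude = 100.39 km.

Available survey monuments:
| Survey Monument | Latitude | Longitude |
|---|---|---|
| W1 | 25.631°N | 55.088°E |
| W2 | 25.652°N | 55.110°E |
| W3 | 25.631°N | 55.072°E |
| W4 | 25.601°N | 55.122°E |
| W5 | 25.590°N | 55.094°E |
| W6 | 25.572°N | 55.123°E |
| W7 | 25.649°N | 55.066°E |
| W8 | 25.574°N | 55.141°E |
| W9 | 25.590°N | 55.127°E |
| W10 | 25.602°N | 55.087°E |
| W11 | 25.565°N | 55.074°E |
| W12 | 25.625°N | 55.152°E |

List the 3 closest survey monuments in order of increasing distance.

W4, W9, W12

Distances from 25.610°N, 55.123°E:
W1: √((0.021·111.32)² + (-0.035·100.39)²) = √(5.46493 + 12.34574) = 4.220 km
W2: √((0.042·111.32)² + (-0.013·100.39)²) = √(21.85974 + 1.70321) = 4.854 km
W3: √((0.021·111.32)² + (-0.051·100.39)²) = √(5.46493 + 26.21327) = 5.628 km
W4: √((-0.009·111.32)² + (-0.001·100.39)²) = √(1.00376 + 0.01008) = 1.007 km
W5: √((-0.020·111.32)² + (-0.029·100.39)²) = √(4.95686 + 8.47573) = 3.665 km
W6: √((-0.038·111.32)² + (0.000·100.39)²) = √(17.89425 + 0.00000) = 4.230 km
W7: √((0.039·111.32)² + (-0.057·100.39)²) = √(18.84845 + 32.74392) = 7.183 km
W8: √((-0.036·111.32)² + (0.018·100.39)²) = √(16.06022 + 3.26532) = 4.396 km
W9: √((-0.020·111.32)² + (0.004·100.39)²) = √(4.95686 + 0.16125) = 2.262 km
W10: √((-0.008·111.32)² + (-0.036·100.39)²) = √(0.79310 + 13.06129) = 3.722 km
W11: √((-0.045·111.32)² + (-0.049·100.39)²) = √(25.09409 + 24.19764) = 7.021 km
W12: √((0.015·111.32)² + (0.029·100.39)²) = √(2.78823 + 8.47573) = 3.356 km
Sorted: W4 (1.007 km) < W9 (2.262 km) < W12 (3.356 km) < W5 (3.665 km) < W10 (3.722 km) < …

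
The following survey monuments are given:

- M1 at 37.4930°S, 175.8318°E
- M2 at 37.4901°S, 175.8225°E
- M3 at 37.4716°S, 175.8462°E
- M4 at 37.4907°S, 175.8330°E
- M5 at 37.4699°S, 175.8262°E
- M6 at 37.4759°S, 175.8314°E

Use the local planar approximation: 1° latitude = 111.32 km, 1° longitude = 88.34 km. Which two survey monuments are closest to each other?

M1 and M4

Pairwise distances:
M1–M4: 0.2771 km
M5–M6: 0.8106 km
M1–M2: 0.8827 km
M2–M4: 0.9300 km
M3–M6: 1.3923 km
M4–M6: 1.6536 km
M2–M6: 1.7655 km
M3–M5: 1.7769 km
M1–M6: 1.9039 km
M2–M5: 2.2723 km
M4–M5: 2.3921 km
M3–M4: 2.4250 km
M1–M5: 2.6186 km
M1–M3: 2.7006 km
M2–M3: 2.9368 km
Closest pair: M1–M4 at 0.2771 km.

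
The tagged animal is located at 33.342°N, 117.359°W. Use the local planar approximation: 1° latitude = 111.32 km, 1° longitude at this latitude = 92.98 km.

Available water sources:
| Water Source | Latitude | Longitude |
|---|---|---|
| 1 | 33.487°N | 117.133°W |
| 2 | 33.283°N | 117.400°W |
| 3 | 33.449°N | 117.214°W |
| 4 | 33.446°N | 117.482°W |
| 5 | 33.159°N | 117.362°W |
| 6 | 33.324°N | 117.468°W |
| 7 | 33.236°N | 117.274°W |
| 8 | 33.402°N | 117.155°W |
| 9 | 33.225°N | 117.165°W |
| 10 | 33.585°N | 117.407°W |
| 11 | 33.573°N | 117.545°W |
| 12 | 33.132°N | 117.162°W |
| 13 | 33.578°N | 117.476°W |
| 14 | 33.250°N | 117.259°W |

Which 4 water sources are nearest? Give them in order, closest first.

2, 6, 14, 7

Distances from 33.342°N, 117.359°W:
1: √((0.145·111.32)² + (0.226·92.98)²) = √(260.54479 + 441.56634) = 26.497 km
2: √((-0.059·111.32)² + (-0.041·92.98)²) = √(43.13705 + 14.53272) = 7.594 km
3: √((0.107·111.32)² + (0.145·92.98)²) = √(141.87764 + 181.76702) = 17.990 km
4: √((0.104·111.32)² + (-0.123·92.98)²) = √(134.03341 + 130.79445) = 16.274 km
5: √((-0.183·111.32)² + (-0.003·92.98)²) = √(415.00046 + 0.07781) = 20.373 km
6: √((-0.018·111.32)² + (-0.109·92.98)²) = √(4.01505 + 102.71458) = 10.331 km
7: √((-0.106·111.32)² + (0.085·92.98)²) = √(139.23811 + 62.46215) = 14.202 km
8: √((0.060·111.32)² + (0.204·92.98)²) = √(44.61171 + 359.78199) = 20.110 km
9: √((-0.117·111.32)² + (0.194·92.98)²) = √(169.63604 + 325.37377) = 22.249 km
10: √((0.243·111.32)² + (-0.048·92.98)²) = √(731.74362 + 19.91873) = 27.416 km
11: √((0.231·111.32)² + (-0.186·92.98)²) = √(661.25711 + 299.09212) = 30.990 km
12: √((-0.210·111.32)² + (0.197·92.98)²) = √(546.49348 + 335.51469) = 29.699 km
13: √((0.236·111.32)² + (-0.117·92.98)²) = √(690.19276 + 118.34524) = 28.435 km
14: √((-0.092·111.32)² + (0.100·92.98)²) = √(104.88709 + 86.45280) = 13.833 km
Sorted: 2 (7.594 km) < 6 (10.331 km) < 14 (13.833 km) < 7 (14.202 km) < 4 (16.274 km) < 3 (17.990 km) < …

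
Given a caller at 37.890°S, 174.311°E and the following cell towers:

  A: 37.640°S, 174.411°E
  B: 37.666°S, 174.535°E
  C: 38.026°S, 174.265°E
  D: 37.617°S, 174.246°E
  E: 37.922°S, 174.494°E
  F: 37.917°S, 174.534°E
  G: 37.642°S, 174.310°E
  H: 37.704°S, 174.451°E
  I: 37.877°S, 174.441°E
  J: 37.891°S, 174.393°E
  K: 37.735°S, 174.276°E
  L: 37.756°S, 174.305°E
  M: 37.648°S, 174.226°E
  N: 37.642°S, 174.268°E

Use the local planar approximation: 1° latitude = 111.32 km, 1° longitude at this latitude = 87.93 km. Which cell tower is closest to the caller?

Distances from 37.890°S, 174.311°E:
A: 29.186 km
B: 31.776 km
C: 15.671 km
D: 30.923 km
E: 16.481 km
F: 19.837 km
G: 27.608 km
H: 24.089 km
I: 11.522 km
J: 7.211 km
K: 17.527 km
L: 14.926 km
M: 27.957 km
N: 27.865 km
Minimum: J at 7.211 km.

J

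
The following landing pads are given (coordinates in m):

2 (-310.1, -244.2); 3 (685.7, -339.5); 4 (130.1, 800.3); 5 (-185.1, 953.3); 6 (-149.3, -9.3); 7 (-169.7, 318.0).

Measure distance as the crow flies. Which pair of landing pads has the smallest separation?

Pairwise distances:
2–3: 1000.3 m
2–4: 1133.5 m
2–5: 1204.0 m
2–6: 284.7 m
2–7: 579.5 m
3–4: 1268.0 m
3–5: 1558.7 m
3–6: 897.9 m
3–7: 1078.9 m
4–5: 350.4 m
4–6: 856.5 m
4–7: 567.9 m
5–6: 963.3 m
5–7: 635.5 m
6–7: 327.9 m
Closest pair: 2–6 at 284.7 m.

2 and 6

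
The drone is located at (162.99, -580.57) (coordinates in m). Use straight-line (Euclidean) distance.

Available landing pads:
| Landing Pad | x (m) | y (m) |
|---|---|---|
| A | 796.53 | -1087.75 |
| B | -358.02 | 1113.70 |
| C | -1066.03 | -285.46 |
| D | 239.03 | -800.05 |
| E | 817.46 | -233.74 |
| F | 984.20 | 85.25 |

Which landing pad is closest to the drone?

Distances from (162.99, -580.57):
A: √((633.54)² + (-507.18)²) = √(401372.9316 + 257231.5524) = 811.54 m
B: √((-521.01)² + (1694.27)²) = √(271451.4201 + 2870550.8329) = 1772.57 m
C: √((-1229.02)² + (295.11)²) = √(1510490.1604 + 87089.9121) = 1263.95 m
D: √((76.04)² + (-219.48)²) = √(5782.0816 + 48171.4704) = 232.28 m
E: √((654.47)² + (346.83)²) = √(428330.9809 + 120291.0489) = 740.69 m
F: √((821.21)² + (665.82)²) = √(674385.8641 + 443316.2724) = 1057.21 m
Minimum: D at 232.28 m.

D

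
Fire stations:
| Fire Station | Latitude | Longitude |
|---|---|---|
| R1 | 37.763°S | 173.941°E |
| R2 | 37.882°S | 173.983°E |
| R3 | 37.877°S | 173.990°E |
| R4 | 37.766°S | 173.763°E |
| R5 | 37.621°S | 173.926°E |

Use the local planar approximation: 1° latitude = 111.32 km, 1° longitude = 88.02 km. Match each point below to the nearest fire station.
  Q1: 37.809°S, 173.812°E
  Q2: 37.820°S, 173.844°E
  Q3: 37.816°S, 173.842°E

Q1→R4; Q2→R4; Q3→R4

Q1 at 37.809°S, 173.812°E:
  R1: 12.456 km
  R2: 17.105 km
  R3: 17.400 km
  R4: 6.443 km
  R5: 23.209 km
  → nearest: R4 (6.443 km)
Q2 at 37.820°S, 173.844°E:
  R1: 10.638 km
  R2: 14.047 km
  R3: 14.332 km
  R4: 9.326 km
  R5: 23.299 km
  → nearest: R4 (9.326 km)
Q3 at 37.816°S, 173.842°E:
  R1: 10.523 km
  R2: 14.423 km
  R3: 14.691 km
  R4: 8.907 km
  R5: 22.932 km
  → nearest: R4 (8.907 km)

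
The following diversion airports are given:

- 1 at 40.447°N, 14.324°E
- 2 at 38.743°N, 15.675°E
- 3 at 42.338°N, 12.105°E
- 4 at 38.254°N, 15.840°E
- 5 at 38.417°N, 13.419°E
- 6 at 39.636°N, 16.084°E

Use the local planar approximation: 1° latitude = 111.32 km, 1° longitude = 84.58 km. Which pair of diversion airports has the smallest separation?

2 and 4

Pairwise distances:
2–4: 56.196 km
2–6: 105.256 km
4–6: 155.222 km
1–6: 174.098 km
2–5: 194.233 km
4–5: 205.571 km
1–2: 221.448 km
1–5: 238.591 km
5–6: 263.101 km
1–4: 275.750 km
1–3: 282.024 km
3–5: 450.413 km
3–6: 451.369 km
2–3: 501.329 km
3–4: 553.612 km
Closest pair: 2–4 at 56.196 km.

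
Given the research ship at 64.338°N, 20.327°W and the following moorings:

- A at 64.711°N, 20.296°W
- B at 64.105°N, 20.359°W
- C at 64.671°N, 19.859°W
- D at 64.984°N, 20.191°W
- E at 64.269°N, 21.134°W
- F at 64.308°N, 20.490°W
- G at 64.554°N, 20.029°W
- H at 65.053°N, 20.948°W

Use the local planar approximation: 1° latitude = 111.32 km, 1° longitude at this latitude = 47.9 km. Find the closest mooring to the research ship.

Distances from 64.338°N, 20.327°W:
A: √((0.373·111.32)² + (0.031·47.9)²) = √(1724.10638 + 2.20493) = 41.549 km
B: √((-0.233·111.32)² + (-0.032·47.9)²) = √(672.75702 + 2.34948) = 25.983 km
C: √((0.333·111.32)² + (0.468·47.9)²) = √(1374.15228 + 502.53086) = 43.321 km
D: √((0.646·111.32)² + (0.136·47.9)²) = √(5171.43930 + 42.43741) = 72.207 km
E: √((-0.069·111.32)² + (-0.807·47.9)²) = √(58.99899 + 1494.23222) = 39.411 km
F: √((-0.030·111.32)² + (-0.163·47.9)²) = √(11.15293 + 60.96018) = 8.492 km
G: √((0.216·111.32)² + (0.298·47.9)²) = √(578.16780 + 203.75279) = 27.963 km
H: √((0.715·111.32)² + (-0.621·47.9)²) = √(6335.17300 + 884.81857) = 84.971 km
Minimum: F at 8.492 km.

F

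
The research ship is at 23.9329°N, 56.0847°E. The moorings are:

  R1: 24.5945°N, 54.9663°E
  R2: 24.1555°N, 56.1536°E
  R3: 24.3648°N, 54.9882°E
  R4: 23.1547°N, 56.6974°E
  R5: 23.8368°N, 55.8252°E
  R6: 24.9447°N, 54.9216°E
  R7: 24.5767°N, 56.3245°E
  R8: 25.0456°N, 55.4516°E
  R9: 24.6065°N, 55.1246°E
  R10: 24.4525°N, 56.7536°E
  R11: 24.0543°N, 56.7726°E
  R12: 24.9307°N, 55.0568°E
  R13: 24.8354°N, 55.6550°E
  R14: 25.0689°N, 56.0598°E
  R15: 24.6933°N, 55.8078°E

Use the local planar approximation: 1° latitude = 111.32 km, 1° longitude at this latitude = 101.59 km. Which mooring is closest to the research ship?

R2

Distances from 23.9329°N, 56.0847°E:
R1: 135.4006 km
R2: 25.7494 km
R3: 121.3264 km
R4: 106.6722 km
R5: 28.4505 km
R6: 163.2420 km
R7: 75.6951 km
R8: 139.5685 km
R9: 123.0291 km
R10: 89.2377 km
R11: 71.1785 km
R12: 152.4537 km
R13: 109.5403 km
R14: 126.4848 km
R15: 89.1995 km
Minimum: R2 at 25.7494 km.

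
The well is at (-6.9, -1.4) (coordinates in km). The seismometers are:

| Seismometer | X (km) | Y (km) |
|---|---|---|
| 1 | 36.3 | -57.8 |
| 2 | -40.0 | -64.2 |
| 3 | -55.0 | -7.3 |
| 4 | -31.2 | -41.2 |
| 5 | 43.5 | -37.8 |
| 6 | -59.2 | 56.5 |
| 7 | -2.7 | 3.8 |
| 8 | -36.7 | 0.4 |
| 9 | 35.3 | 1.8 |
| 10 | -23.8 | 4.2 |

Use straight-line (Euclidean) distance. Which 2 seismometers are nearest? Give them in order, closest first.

7, 10

Distances from (-6.9, -1.4):
1: √((43.2)² + (-56.4)²) = √(1866.2400 + 3180.9600) = 71.04 km
2: √((-33.1)² + (-62.8)²) = √(1095.6100 + 3943.8400) = 70.99 km
3: √((-48.1)² + (-5.9)²) = √(2313.6100 + 34.8100) = 48.46 km
4: √((-24.3)² + (-39.8)²) = √(590.4900 + 1584.0400) = 46.63 km
5: √((50.4)² + (-36.4)²) = √(2540.1600 + 1324.9600) = 62.17 km
6: √((-52.3)² + (57.9)²) = √(2735.2900 + 3352.4100) = 78.02 km
7: √((4.2)² + (5.2)²) = √(17.6400 + 27.0400) = 6.68 km
8: √((-29.8)² + (1.8)²) = √(888.0400 + 3.2400) = 29.85 km
9: √((42.2)² + (3.2)²) = √(1780.8400 + 10.2400) = 42.32 km
10: √((-16.9)² + (5.6)²) = √(285.6100 + 31.3600) = 17.80 km
Sorted: 7 (6.68 km) < 10 (17.80 km) < 8 (29.85 km) < 9 (42.32 km) < …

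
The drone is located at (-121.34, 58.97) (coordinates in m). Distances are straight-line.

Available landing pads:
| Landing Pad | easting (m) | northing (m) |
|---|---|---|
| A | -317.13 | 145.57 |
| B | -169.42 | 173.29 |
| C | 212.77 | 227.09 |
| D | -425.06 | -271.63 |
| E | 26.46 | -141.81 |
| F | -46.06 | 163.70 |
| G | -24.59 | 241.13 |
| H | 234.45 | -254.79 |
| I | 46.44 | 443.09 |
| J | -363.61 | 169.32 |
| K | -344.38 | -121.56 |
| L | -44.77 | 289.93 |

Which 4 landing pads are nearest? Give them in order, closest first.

B, F, G, A

Distances from (-121.34, 58.97):
A: √((-195.79)² + (86.60)²) = √(38333.7241 + 7499.5600) = 214.09 m
B: √((-48.08)² + (114.32)²) = √(2311.6864 + 13069.0624) = 124.02 m
C: √((334.11)² + (168.12)²) = √(111629.4921 + 28264.3344) = 374.02 m
D: √((-303.72)² + (-330.60)²) = √(92245.8384 + 109296.3600) = 448.93 m
E: √((147.80)² + (-200.78)²) = √(21844.8400 + 40312.6084) = 249.31 m
F: √((75.28)² + (104.73)²) = √(5667.0784 + 10968.3729) = 128.98 m
G: √((96.75)² + (182.16)²) = √(9360.5625 + 33182.2656) = 206.26 m
H: √((355.79)² + (-313.76)²) = √(126586.5241 + 98445.3376) = 474.38 m
I: √((167.78)² + (384.12)²) = √(28150.1284 + 147548.1744) = 419.16 m
J: √((-242.27)² + (110.35)²) = √(58694.7529 + 12177.1225) = 266.22 m
K: √((-223.04)² + (-180.53)²) = √(49746.8416 + 32591.0809) = 286.95 m
L: √((76.57)² + (230.96)²) = √(5862.9649 + 53342.5216) = 243.32 m
Sorted: B (124.02 m) < F (128.98 m) < G (206.26 m) < A (214.09 m) < L (243.32 m) < E (249.31 m) < …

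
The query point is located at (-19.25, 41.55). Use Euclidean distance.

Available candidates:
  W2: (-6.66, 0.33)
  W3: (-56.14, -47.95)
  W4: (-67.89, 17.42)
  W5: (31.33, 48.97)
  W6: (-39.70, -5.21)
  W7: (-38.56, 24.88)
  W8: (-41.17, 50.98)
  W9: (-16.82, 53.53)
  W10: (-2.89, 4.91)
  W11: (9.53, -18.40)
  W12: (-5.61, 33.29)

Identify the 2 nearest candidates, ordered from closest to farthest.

Distances from (-19.25, 41.55):
W2: 43.10
W3: 96.80
W4: 54.30
W5: 51.12
W6: 51.04
W7: 25.51
W8: 23.86
W9: 12.22
W10: 40.13
W11: 66.50
W12: 15.95
Sorted: W9 (12.22) < W12 (15.95) < W8 (23.86) < W7 (25.51) < …

W9, W12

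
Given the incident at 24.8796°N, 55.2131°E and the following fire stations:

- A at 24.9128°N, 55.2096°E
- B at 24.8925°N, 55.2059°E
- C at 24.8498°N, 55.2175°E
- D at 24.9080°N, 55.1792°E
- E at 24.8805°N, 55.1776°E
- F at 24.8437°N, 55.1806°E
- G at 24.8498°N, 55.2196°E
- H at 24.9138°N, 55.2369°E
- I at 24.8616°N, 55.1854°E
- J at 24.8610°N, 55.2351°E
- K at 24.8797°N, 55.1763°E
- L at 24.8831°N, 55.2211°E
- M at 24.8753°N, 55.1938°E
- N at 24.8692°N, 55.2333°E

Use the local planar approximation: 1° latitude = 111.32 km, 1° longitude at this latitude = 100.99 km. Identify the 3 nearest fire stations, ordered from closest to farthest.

Distances from 24.8796°N, 55.2131°E:
A: 3.7127 km
B: 1.6096 km
C: 3.3470 km
D: 4.6600 km
E: 3.5865 km
F: 5.1714 km
G: 3.3817 km
H: 4.5024 km
I: 3.4410 km
J: 3.0370 km
K: 3.7164 km
L: 0.8970 km
M: 2.0070 km
N: 2.3456 km
Sorted: L (0.8970 km) < B (1.6096 km) < M (2.0070 km) < N (2.3456 km) < J (3.0370 km) < …

L, B, M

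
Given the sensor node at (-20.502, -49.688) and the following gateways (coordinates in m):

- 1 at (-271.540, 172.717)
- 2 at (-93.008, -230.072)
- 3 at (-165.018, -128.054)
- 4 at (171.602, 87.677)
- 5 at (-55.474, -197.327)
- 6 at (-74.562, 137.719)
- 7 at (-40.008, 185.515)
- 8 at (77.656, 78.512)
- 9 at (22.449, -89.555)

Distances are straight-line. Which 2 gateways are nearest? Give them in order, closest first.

9, 5

Distances from (-20.502, -49.688):
1: 335.386 m
2: 194.411 m
3: 164.396 m
4: 236.163 m
5: 151.724 m
6: 195.048 m
7: 236.010 m
8: 161.463 m
9: 58.602 m
Sorted: 9 (58.602 m) < 5 (151.724 m) < 8 (161.463 m) < 3 (164.396 m) < …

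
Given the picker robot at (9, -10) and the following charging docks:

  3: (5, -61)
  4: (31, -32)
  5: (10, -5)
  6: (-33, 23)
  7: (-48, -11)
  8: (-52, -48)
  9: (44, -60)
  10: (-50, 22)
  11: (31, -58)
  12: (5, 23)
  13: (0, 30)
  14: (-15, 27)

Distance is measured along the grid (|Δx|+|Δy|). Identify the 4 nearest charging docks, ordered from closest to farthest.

Distances from (9, -10):
3: |-4| + |-51| = 4 + 51 = 55
4: |22| + |-22| = 22 + 22 = 44
5: |1| + |5| = 1 + 5 = 6
6: |-42| + |33| = 42 + 33 = 75
7: |-57| + |-1| = 57 + 1 = 58
8: |-61| + |-38| = 61 + 38 = 99
9: |35| + |-50| = 35 + 50 = 85
10: |-59| + |32| = 59 + 32 = 91
11: |22| + |-48| = 22 + 48 = 70
12: |-4| + |33| = 4 + 33 = 37
13: |-9| + |40| = 9 + 40 = 49
14: |-24| + |37| = 24 + 37 = 61
Sorted: 5 (6) < 12 (37) < 4 (44) < 13 (49) < 3 (55) < 7 (58) < …

5, 12, 4, 13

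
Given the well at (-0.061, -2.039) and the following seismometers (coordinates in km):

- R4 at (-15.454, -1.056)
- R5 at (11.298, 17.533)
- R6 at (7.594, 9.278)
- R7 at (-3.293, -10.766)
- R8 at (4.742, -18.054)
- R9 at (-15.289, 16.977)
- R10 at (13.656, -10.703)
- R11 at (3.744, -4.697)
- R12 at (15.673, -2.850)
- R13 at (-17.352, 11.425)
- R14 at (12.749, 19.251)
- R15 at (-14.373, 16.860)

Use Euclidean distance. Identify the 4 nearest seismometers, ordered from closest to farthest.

Distances from (-0.061, -2.039):
R4: 15.424 km
R5: 22.629 km
R6: 13.663 km
R7: 9.306 km
R8: 16.720 km
R9: 24.362 km
R10: 16.224 km
R11: 4.641 km
R12: 15.755 km
R13: 21.915 km
R14: 24.847 km
R15: 23.707 km
Sorted: R11 (4.641 km) < R7 (9.306 km) < R6 (13.663 km) < R4 (15.424 km) < R12 (15.755 km) < R10 (16.224 km) < …

R11, R7, R6, R4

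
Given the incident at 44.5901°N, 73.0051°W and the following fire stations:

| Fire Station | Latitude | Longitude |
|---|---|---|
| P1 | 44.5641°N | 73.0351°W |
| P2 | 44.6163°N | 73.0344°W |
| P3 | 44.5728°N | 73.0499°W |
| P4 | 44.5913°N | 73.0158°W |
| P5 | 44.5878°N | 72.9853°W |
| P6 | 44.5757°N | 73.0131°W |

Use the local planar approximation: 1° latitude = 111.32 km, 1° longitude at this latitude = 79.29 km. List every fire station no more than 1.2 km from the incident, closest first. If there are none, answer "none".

P4

Distances from 44.5901°N, 73.0051°W:
P1: √((-0.0260·111.32)² + (-0.0300·79.29)²) = √(8.377088 + 5.658214) = 3.7464 km
P2: √((0.0262·111.32)² + (-0.0293·79.29)²) = √(8.506462 + 5.397244) = 3.7288 km
P3: √((-0.0173·111.32)² + (-0.0448·79.29)²) = √(3.708844 + 12.618068) = 4.0407 km
P4: √((0.0012·111.32)² + (-0.0107·79.29)²) = √(0.017845 + 0.719788) = 0.8589 km
P5: √((-0.0023·111.32)² + (0.0198·79.29)²) = √(0.065554 + 2.464718) = 1.5907 km
P6: √((-0.0144·111.32)² + (-0.0080·79.29)²) = √(2.569635 + 0.402362) = 1.7239 km
Threshold 1.2 km: P4 (0.8589 km) is within range.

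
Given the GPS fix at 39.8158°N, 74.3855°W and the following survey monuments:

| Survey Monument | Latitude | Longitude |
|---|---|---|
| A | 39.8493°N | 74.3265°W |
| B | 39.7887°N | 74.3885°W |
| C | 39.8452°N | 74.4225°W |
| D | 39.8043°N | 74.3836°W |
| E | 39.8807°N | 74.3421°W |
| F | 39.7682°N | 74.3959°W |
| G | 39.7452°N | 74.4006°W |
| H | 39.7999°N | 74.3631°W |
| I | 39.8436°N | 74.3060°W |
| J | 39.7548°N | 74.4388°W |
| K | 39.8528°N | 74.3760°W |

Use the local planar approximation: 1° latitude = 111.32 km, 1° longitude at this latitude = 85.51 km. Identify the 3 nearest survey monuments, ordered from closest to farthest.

D, H, B

Distances from 39.8158°N, 74.3855°W:
A: √((0.0335·111.32)² + (0.0590·85.51)²) = √(13.907082 + 25.452933) = 6.2738 km
B: √((-0.0271·111.32)² + (-0.0030·85.51)²) = √(9.100913 + 0.065808) = 3.0277 km
C: √((0.0294·111.32)² + (-0.0370·85.51)²) = √(10.711272 + 10.010073) = 4.5521 km
D: √((-0.0115·111.32)² + (0.0019·85.51)²) = √(1.638861 + 0.026396) = 1.2904 km
E: √((0.0649·111.32)² + (0.0434·85.51)²) = √(52.195828 + 13.772516) = 8.1221 km
F: √((-0.0476·111.32)² + (-0.0104·85.51)²) = √(28.077621 + 0.790862) = 5.3729 km
G: √((-0.0706·111.32)² + (-0.0151·85.51)²) = √(61.766899 + 1.667200) = 7.9646 km
H: √((-0.0159·111.32)² + (0.0224·85.51)²) = √(3.132858 + 3.668849) = 2.6080 km
I: √((0.0278·111.32)² + (0.0795·85.51)²) = √(9.577143 + 46.213416) = 7.4693 km
J: √((-0.0610·111.32)² + (-0.0533·85.51)²) = √(46.111162 + 20.772474) = 8.1782 km
K: √((0.0370·111.32)² + (0.0095·85.51)²) = √(16.964843 + 0.659904) = 4.1982 km
Sorted: D (1.2904 km) < H (2.6080 km) < B (3.0277 km) < K (4.1982 km) < C (4.5521 km) < …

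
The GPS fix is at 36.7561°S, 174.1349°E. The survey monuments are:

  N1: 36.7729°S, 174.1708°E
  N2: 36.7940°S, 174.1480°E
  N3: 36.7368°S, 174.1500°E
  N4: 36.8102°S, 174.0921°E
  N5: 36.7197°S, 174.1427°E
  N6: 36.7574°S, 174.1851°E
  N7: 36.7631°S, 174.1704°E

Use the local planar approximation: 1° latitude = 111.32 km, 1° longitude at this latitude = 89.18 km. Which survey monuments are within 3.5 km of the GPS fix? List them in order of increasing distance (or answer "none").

Distances from 36.7561°S, 174.1349°E:
N1: √((-0.0168·111.32)² + (0.0359·89.18)²) = √(3.497558 + 10.249999) = 3.7078 km
N2: √((-0.0379·111.32)² + (0.0131·89.18)²) = √(17.800197 + 1.364827) = 4.3778 km
N3: √((0.0193·111.32)² + (0.0151·89.18)²) = √(4.615949 + 1.813380) = 2.5356 km
N4: √((-0.0541·111.32)² + (-0.0428·89.18)²) = √(36.269446 + 14.568756) = 7.1301 km
N5: √((0.0364·111.32)² + (0.0078·89.18)²) = √(16.419093 + 0.483865) = 4.1113 km
N6: √((-0.0013·111.32)² + (0.0502·89.18)²) = √(0.020943 + 20.042061) = 4.4792 km
N7: √((-0.0070·111.32)² + (0.0355·89.18)²) = √(0.607215 + 10.022859) = 3.2604 km
Threshold 3.5 km: N3 (2.5356 km), N7 (3.2604 km) are within range.

N3, N7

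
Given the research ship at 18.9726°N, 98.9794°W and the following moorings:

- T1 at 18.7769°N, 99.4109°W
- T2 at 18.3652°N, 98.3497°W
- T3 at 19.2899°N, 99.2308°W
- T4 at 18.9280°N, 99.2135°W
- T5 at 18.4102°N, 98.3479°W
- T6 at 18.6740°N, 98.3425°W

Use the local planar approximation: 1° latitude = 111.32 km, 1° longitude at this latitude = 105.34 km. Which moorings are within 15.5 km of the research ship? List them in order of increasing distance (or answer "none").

none

Distances from 18.9726°N, 98.9794°W:
T1: 50.4052 km
T2: 94.7201 km
T3: 44.1470 km
T4: 25.1549 km
T5: 91.3497 km
T6: 74.8740 km
Threshold 15.5 km: none within range.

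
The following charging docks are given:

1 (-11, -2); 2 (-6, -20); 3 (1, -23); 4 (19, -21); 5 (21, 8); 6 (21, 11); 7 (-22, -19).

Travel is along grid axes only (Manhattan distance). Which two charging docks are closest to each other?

5 and 6

Pairwise distances:
1–2: |5| + |-18| = 5 + 18 = 23
1–3: |12| + |-21| = 12 + 21 = 33
1–4: |30| + |-19| = 30 + 19 = 49
1–5: |32| + |10| = 32 + 10 = 42
1–6: |32| + |13| = 32 + 13 = 45
1–7: |-11| + |-17| = 11 + 17 = 28
2–3: |7| + |-3| = 7 + 3 = 10
2–4: |25| + |-1| = 25 + 1 = 26
2–5: |27| + |28| = 27 + 28 = 55
2–6: |27| + |31| = 27 + 31 = 58
2–7: |-16| + |1| = 16 + 1 = 17
3–4: |18| + |2| = 18 + 2 = 20
3–5: |20| + |31| = 20 + 31 = 51
3–6: |20| + |34| = 20 + 34 = 54
3–7: |-23| + |4| = 23 + 4 = 27
4–5: |2| + |29| = 2 + 29 = 31
4–6: |2| + |32| = 2 + 32 = 34
4–7: |-41| + |2| = 41 + 2 = 43
5–6: |0| + |3| = 0 + 3 = 3
5–7: |-43| + |-27| = 43 + 27 = 70
6–7: |-43| + |-30| = 43 + 30 = 73
Closest pair: 5–6 at 3.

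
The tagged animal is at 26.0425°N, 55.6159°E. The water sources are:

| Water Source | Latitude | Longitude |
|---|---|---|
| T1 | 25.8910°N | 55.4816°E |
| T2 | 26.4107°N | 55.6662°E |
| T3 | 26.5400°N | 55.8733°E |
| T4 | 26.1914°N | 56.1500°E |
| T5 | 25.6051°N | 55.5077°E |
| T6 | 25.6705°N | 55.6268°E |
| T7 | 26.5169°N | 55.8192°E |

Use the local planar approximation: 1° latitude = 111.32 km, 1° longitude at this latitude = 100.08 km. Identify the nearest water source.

T1

Distances from 26.0425°N, 55.6159°E:
T1: 21.5657 km
T2: 41.2960 km
T3: 61.0798 km
T4: 55.9638 km
T5: 49.8809 km
T6: 41.4254 km
T7: 56.5941 km
Minimum: T1 at 21.5657 km.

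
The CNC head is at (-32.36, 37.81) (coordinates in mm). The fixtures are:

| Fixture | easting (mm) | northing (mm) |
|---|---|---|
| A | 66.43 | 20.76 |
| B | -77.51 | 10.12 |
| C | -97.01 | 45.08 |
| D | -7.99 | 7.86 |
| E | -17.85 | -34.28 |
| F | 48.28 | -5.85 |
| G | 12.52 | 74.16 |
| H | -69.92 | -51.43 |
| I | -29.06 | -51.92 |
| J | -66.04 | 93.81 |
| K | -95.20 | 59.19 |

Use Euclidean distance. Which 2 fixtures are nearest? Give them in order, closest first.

Distances from (-32.36, 37.81):
A: √((98.79)² + (-17.05)²) = √(9759.4641 + 290.7025) = 100.25 mm
B: √((-45.15)² + (-27.69)²) = √(2038.5225 + 766.7361) = 52.96 mm
C: √((-64.65)² + (7.27)²) = √(4179.6225 + 52.8529) = 65.06 mm
D: √((24.37)² + (-29.95)²) = √(593.8969 + 897.0025) = 38.61 mm
E: √((14.51)² + (-72.09)²) = √(210.5401 + 5196.9681) = 73.54 mm
F: √((80.64)² + (-43.66)²) = √(6502.8096 + 1906.1956) = 91.70 mm
G: √((44.88)² + (36.35)²) = √(2014.2144 + 1321.3225) = 57.75 mm
H: √((-37.56)² + (-89.24)²) = √(1410.7536 + 7963.7776) = 96.82 mm
I: √((3.30)² + (-89.73)²) = √(10.8900 + 8051.4729) = 89.79 mm
J: √((-33.68)² + (56.00)²) = √(1134.3424 + 3136.0000) = 65.35 mm
K: √((-62.84)² + (21.38)²) = √(3948.8656 + 457.1044) = 66.38 mm
Sorted: D (38.61 mm) < B (52.96 mm) < G (57.75 mm) < C (65.06 mm) < …

D, B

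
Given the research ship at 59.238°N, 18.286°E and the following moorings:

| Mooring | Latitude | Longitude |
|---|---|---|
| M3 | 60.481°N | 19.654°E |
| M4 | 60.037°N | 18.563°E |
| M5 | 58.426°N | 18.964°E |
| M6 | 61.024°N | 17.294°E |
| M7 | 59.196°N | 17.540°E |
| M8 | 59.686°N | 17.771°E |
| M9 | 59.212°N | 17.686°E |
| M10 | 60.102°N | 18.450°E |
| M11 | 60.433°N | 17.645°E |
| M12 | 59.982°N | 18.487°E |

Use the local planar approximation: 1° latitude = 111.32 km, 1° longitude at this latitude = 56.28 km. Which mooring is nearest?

M9

Distances from 59.238°N, 18.286°E:
M3: 158.348 km
M4: 90.301 km
M5: 98.116 km
M6: 206.508 km
M7: 42.244 km
M8: 57.682 km
M9: 33.892 km
M10: 96.622 km
M11: 137.832 km
M12: 83.591 km
Minimum: M9 at 33.892 km.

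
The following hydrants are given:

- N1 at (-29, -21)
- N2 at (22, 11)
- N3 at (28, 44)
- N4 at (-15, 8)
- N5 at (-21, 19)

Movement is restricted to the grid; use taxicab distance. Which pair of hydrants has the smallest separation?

Pairwise distances:
N1–N2: 83
N1–N3: 122
N1–N4: 43
N1–N5: 48
N2–N3: 39
N2–N4: 40
N2–N5: 51
N3–N4: 79
N3–N5: 74
N4–N5: 17
Closest pair: N4–N5 at 17.

N4 and N5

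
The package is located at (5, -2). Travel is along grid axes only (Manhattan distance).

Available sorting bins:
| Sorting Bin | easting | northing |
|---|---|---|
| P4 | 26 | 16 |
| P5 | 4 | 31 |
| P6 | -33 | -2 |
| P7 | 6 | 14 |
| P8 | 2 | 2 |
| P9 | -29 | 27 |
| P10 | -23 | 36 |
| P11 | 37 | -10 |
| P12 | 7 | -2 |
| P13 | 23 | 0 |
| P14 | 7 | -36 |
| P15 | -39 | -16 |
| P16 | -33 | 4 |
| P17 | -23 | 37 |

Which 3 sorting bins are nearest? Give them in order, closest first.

P12, P8, P7

Distances from (5, -2):
P4: |21| + |18| = 21 + 18 = 39
P5: |-1| + |33| = 1 + 33 = 34
P6: |-38| + |0| = 38 + 0 = 38
P7: |1| + |16| = 1 + 16 = 17
P8: |-3| + |4| = 3 + 4 = 7
P9: |-34| + |29| = 34 + 29 = 63
P10: |-28| + |38| = 28 + 38 = 66
P11: |32| + |-8| = 32 + 8 = 40
P12: |2| + |0| = 2 + 0 = 2
P13: |18| + |2| = 18 + 2 = 20
P14: |2| + |-34| = 2 + 34 = 36
P15: |-44| + |-14| = 44 + 14 = 58
P16: |-38| + |6| = 38 + 6 = 44
P17: |-28| + |39| = 28 + 39 = 67
Sorted: P12 (2) < P8 (7) < P7 (17) < P13 (20) < P5 (34) < …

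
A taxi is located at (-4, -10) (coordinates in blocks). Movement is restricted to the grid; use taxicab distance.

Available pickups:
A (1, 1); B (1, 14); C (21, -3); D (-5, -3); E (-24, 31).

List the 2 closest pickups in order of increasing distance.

Distances from (-4, -10):
A: 16 blocks
B: 29 blocks
C: 32 blocks
D: 8 blocks
E: 61 blocks
Sorted: D (8 blocks) < A (16 blocks) < B (29 blocks) < C (32 blocks) < …

D, A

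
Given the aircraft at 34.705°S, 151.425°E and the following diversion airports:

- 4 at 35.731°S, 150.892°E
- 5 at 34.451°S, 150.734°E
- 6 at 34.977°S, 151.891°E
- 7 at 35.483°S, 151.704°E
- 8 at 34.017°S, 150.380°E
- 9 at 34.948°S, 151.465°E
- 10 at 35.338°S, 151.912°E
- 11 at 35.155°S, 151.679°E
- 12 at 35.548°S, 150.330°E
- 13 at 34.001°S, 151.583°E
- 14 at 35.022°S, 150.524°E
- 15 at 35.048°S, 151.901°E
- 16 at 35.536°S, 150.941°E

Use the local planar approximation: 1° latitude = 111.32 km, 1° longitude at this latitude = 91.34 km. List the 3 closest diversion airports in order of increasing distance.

9, 6, 11

Distances from 34.705°S, 151.425°E:
4: 124.157 km
5: 69.160 km
6: 52.236 km
7: 90.278 km
8: 122.379 km
9: 27.296 km
10: 83.331 km
11: 55.206 km
12: 137.149 km
13: 79.687 km
14: 89.544 km
15: 57.864 km
16: 102.528 km
Sorted: 9 (27.296 km) < 6 (52.236 km) < 11 (55.206 km) < 15 (57.864 km) < 5 (69.160 km) < …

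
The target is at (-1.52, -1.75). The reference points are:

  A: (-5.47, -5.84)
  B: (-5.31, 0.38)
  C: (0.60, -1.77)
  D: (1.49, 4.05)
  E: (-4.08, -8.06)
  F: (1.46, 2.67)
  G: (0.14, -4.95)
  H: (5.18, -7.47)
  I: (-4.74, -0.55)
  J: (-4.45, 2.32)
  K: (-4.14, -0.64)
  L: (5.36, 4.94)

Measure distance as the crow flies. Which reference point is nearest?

Distances from (-1.52, -1.75):
A: √((-3.95)² + (-4.09)²) = √(15.6025 + 16.7281) = 5.69
B: √((-3.79)² + (2.13)²) = √(14.3641 + 4.5369) = 4.35
C: √((2.12)² + (-0.02)²) = √(4.4944 + 0.0004) = 2.12
D: √((3.01)² + (5.80)²) = √(9.0601 + 33.6400) = 6.53
E: √((-2.56)² + (-6.31)²) = √(6.5536 + 39.8161) = 6.81
F: √((2.98)² + (4.42)²) = √(8.8804 + 19.5364) = 5.33
G: √((1.66)² + (-3.20)²) = √(2.7556 + 10.2400) = 3.60
H: √((6.70)² + (-5.72)²) = √(44.8900 + 32.7184) = 8.81
I: √((-3.22)² + (1.20)²) = √(10.3684 + 1.4400) = 3.44
J: √((-2.93)² + (4.07)²) = √(8.5849 + 16.5649) = 5.01
K: √((-2.62)² + (1.11)²) = √(6.8644 + 1.2321) = 2.85
L: √((6.88)² + (6.69)²) = √(47.3344 + 44.7561) = 9.60
Minimum: C at 2.12.

C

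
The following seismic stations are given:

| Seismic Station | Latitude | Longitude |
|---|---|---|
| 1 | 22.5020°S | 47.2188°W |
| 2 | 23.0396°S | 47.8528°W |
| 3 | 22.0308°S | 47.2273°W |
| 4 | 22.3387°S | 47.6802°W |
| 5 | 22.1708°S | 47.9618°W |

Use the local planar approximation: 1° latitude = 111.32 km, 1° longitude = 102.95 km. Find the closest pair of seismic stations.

4 and 5

Pairwise distances:
1–2: 88.5534 km
1–3: 52.4613 km
1–4: 50.8608 km
1–5: 84.9137 km
2–3: 129.4525 km
2–4: 80.0220 km
2–5: 97.3636 km
3–4: 57.8688 km
3–5: 77.2061 km
4–5: 34.4935 km
Closest pair: 4–5 at 34.4935 km.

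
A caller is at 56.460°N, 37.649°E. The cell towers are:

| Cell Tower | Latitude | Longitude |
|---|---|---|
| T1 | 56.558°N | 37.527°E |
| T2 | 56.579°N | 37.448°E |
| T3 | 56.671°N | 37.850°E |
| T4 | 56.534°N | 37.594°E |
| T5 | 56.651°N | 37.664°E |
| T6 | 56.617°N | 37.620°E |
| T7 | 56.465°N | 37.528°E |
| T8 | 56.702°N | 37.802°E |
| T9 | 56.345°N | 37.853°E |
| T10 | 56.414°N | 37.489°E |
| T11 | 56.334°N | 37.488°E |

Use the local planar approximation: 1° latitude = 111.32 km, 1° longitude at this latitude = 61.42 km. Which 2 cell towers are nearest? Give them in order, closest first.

T7, T4

Distances from 56.460°N, 37.649°E:
T1: 13.235 km
T2: 18.108 km
T3: 26.535 km
T4: 8.903 km
T5: 21.282 km
T6: 17.568 km
T7: 7.453 km
T8: 28.531 km
T9: 17.913 km
T10: 11.081 km
T11: 17.162 km
Sorted: T7 (7.453 km) < T4 (8.903 km) < T10 (11.081 km) < T1 (13.235 km) < …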